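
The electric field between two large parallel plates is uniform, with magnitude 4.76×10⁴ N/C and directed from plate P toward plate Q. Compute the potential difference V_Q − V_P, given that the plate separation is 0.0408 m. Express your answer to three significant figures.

-1940 V

In a uniform field, potential decreases in the direction of E: ΔV = −E·d for a displacement d parallel to E.
Going from P to Q is a displacement of 0.0408 m along the field, so V_Q − V_P = −Ed = -1940 V.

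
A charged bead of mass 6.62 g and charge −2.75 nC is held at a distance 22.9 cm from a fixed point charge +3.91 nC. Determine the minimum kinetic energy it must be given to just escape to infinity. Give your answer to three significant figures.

To just escape, total mechanical energy must reach zero at infinity: ½mv²_min + U = 0, so ½mv²_min = −U = |kQq|/r.
|U| = |kQq|/r = (8.99×10⁹ N·m²/C²)(3.91×10⁻⁹)(2.75×10⁻⁹)/(0.229) = 4.22×10⁻⁷ J.

4.22×10⁻⁷ J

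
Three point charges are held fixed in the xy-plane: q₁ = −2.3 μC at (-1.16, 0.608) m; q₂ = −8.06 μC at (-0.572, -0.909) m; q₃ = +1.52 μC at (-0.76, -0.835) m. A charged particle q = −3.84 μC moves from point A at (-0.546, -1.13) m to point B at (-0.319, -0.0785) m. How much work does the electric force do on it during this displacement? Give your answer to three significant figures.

The work done by the electric force is W_field = −ΔU = −q(V_B − V_A) = q(V_A − V_B).
At A: distances to the source charges are 1.84 m, 0.223 m, 0.364 m; V_A = Σ kqᵢ/rᵢ = -2.99×10⁵ V.
At B: distances to the source charges are 1.09 m, 0.868 m, 0.876 m; V_B = Σ kqᵢ/rᵢ = -8.69×10⁴ V.
ΔV = V_B − V_A = 2.12×10⁵ V.
W_field = −qΔV = −(-3.84×10⁻⁶ C)(2.12×10⁵ V) = 0.816 J.

0.816 J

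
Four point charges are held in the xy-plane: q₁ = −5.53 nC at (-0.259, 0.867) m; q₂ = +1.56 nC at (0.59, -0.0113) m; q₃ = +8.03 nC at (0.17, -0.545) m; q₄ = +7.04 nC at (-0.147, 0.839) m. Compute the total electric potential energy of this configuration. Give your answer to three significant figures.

The assembly work is the sum of pairwise potential energies, U = Σ_{i<j} kqᵢqⱼ/rᵢⱼ.
Pair separations: r₁₂ = 1.22 m, r₁₃ = 1.48 m, r₁₄ = 0.115 m, r₂₃ = 0.679 m, r₂₄ = 1.13 m, r₃₄ = 1.42 m.
Summing all 6 pair terms gives U = -2.75×10⁻⁶ J.

-2.75×10⁻⁶ J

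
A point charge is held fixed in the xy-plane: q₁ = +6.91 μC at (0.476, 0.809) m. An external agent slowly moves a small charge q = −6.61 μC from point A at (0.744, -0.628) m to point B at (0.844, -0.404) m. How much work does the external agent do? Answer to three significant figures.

-0.0430 J

For quasistatic motion the external work equals the change in potential energy: W_ext = qΔV = q(V_B − V_A).
At A: distance to the source charge is 1.46 m; V_A = kq₁/r = 4.25×10⁴ V.
At B: distance to the source charge is 1.27 m; V_B = kq₁/r = 4.90×10⁴ V.
ΔV = V_B − V_A = 6510 V.
W_ext = qΔV = (-6.61×10⁻⁶ C)(6510 V) = -0.0430 J.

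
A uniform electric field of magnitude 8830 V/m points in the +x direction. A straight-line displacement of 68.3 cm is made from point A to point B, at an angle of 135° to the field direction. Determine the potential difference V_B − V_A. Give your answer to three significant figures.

4260 V

Only the component of displacement along E changes the potential: ΔV = −E·d·cosθ.
ΔV = −(8830 V/m)(0.683 m)cos135° = 4260 V.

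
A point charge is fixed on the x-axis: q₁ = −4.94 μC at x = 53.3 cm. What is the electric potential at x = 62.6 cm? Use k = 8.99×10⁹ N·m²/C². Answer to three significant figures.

Electric potential is a scalar, so the contributions from each charge add algebraically: V = Σ kqᵢ/rᵢ.
V = k[(-4.94×10⁻⁶)/(0.0930)] = -4.78×10⁵ V.

-4.78×10⁵ V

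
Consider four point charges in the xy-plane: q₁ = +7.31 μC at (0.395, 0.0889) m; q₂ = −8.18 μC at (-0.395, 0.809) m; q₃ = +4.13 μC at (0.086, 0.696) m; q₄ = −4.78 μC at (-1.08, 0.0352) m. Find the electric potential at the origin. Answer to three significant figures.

The total potential is the scalar sum of each charge's contribution, V = Σ kqᵢ/rᵢ.
Distances from the field point to each charge: r₁ = 0.405 m, r₂ = 0.900 m, r₃ = 0.701 m, r₄ = 1.08 m.
V = k[(7.31×10⁻⁶)/(0.405) + (-8.18×10⁻⁶)/(0.900) + (4.13×10⁻⁶)/(0.701) + (-4.78×10⁻⁶)/(1.08)] = 9.38×10⁴ V.

9.38×10⁴ V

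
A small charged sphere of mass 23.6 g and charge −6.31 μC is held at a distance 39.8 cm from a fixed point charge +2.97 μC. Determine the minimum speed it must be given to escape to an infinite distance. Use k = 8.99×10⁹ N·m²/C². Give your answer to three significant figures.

To just escape, total mechanical energy must reach zero at infinity: ½mv²_min + U = 0, so ½mv²_min = −U = |kQq|/r.
|U| = |kQq|/r = (8.99×10⁹ N·m²/C²)(2.97×10⁻⁶)(6.31×10⁻⁶)/(0.398) = 0.423 J.
v_min = √(2|U|/m) = √(2·0.423/0.0236) = 5.99 m/s.

5.99 m/s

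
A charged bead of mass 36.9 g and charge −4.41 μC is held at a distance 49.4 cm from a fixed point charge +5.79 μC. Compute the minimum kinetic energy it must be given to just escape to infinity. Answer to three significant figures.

0.465 J

To just escape, total mechanical energy must reach zero at infinity: ½mv²_min + U = 0, so ½mv²_min = −U = |kQq|/r.
|U| = |kQq|/r = (8.99×10⁹ N·m²/C²)(5.79×10⁻⁶)(4.41×10⁻⁶)/(0.494) = 0.465 J.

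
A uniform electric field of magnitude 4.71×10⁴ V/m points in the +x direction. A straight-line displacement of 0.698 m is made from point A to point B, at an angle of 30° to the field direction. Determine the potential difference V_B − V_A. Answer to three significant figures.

-2.85×10⁴ V

Only the component of displacement along E changes the potential: ΔV = −E·d·cosθ.
ΔV = −(4.71×10⁴ V/m)(0.698 m)cos30° = -2.85×10⁴ V.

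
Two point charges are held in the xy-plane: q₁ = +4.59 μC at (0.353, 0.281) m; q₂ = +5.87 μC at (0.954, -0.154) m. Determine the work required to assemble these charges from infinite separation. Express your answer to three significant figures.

0.326 J

The work to assemble the configuration equals its total potential energy, U = Σ kqᵢqⱼ/rᵢⱼ over all pairs.
Pair separations: r₁₂ = 0.742 m.
U = (0.326) = 0.326 J.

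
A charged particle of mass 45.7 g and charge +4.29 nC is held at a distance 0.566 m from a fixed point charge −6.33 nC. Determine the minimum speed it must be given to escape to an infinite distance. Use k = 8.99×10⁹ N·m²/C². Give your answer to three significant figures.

To just escape, total mechanical energy must reach zero at infinity: ½mv²_min + U = 0, so ½mv²_min = −U = |kQq|/r.
|U| = |kQq|/r = (8.99×10⁹ N·m²/C²)(6.33×10⁻⁹)(4.29×10⁻⁹)/(0.566) = 4.31×10⁻⁷ J.
v_min = √(2|U|/m) = √(2·4.31×10⁻⁷/0.0457) = 4.34×10⁻³ m/s.

4.34×10⁻³ m/s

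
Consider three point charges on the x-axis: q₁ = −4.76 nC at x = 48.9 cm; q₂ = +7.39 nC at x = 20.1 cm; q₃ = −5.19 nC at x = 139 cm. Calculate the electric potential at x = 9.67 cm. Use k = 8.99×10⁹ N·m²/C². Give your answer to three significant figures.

492 V

Electric potential is a scalar, so the contributions from each charge add algebraically: V = Σ kqᵢ/rᵢ.
Distances from the field point to each charge: r₁ = 0.392 m, r₂ = 0.104 m, r₃ = 1.29 m.
V = k[(-4.76×10⁻⁹)/(0.392) + (7.39×10⁻⁹)/(0.104) + (-5.19×10⁻⁹)/(1.29)] = 492 V.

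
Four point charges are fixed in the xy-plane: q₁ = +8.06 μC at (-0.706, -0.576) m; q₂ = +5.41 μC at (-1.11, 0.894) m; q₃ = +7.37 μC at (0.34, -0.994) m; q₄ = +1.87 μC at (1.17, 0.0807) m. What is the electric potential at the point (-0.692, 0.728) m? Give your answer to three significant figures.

2.05×10⁵ V

The total potential is the scalar sum of each charge's contribution, V = Σ kqᵢ/rᵢ.
Distances from the field point to each charge: r₁ = 1.30 m, r₂ = 0.450 m, r₃ = 2.01 m, r₄ = 1.97 m.
V = k[(8.06×10⁻⁶)/(1.30) + (5.41×10⁻⁶)/(0.450) + (7.37×10⁻⁶)/(2.01) + (1.87×10⁻⁶)/(1.97)] = 2.05×10⁵ V.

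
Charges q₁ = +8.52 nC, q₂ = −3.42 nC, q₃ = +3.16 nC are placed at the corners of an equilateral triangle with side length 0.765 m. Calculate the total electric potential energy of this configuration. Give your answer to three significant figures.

The assembly work is the sum of pairwise potential energies, U = Σ_{i<j} kqᵢqⱼ/rᵢⱼ.
All three pair separations equal the side length, 0.765 m.
U = (-3.42×10⁻⁷) + (3.16×10⁻⁷) + (-1.27×10⁻⁷) = -1.53×10⁻⁷ J.

-1.53×10⁻⁷ J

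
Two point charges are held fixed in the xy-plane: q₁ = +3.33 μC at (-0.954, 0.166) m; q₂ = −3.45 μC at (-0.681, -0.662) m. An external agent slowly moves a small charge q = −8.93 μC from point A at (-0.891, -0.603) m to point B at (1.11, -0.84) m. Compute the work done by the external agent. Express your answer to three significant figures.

For quasistatic motion the external work equals the change in potential energy: W_ext = qΔV = q(V_B − V_A).
At A: distances to the source charges are 0.772 m, 0.218 m; V_A = Σ kqᵢ/rᵢ = -1.03×10⁵ V.
At B: distances to the source charges are 2.30 m, 1.80 m; V_B = Σ kqᵢ/rᵢ = -4190 V.
ΔV = V_B − V_A = 9.92×10⁴ V.
W_ext = qΔV = (-8.93×10⁻⁶ C)(9.92×10⁴ V) = -0.886 J.

-0.886 J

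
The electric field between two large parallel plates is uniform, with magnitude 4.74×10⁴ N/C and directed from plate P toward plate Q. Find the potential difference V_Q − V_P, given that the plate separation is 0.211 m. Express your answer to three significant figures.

In a uniform field, potential decreases in the direction of E: ΔV = −E·d for a displacement d parallel to E.
Going from P to Q is a displacement of 0.211 m along the field, so V_Q − V_P = −Ed = -1.00×10⁴ V.

-1.00×10⁴ V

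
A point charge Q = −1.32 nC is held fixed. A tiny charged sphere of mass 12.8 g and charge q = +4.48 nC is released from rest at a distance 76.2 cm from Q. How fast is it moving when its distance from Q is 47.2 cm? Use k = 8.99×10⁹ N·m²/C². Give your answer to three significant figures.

2.59×10⁻³ m/s

Only the electrostatic force acts, so mechanical energy is conserved: ½mv² = U₁ − U₂ = kQq(1/r₁ − 1/r₂).
U₁ − U₂ = (8.99×10⁹ N·m²/C²)(-1.32×10⁻⁹ C)(4.48×10⁻⁹ C)(1/0.762 − 1/0.472) = 4.29×10⁻⁸ J.
v = √(2·4.29×10⁻⁸/0.0128) = 2.59×10⁻³ m/s.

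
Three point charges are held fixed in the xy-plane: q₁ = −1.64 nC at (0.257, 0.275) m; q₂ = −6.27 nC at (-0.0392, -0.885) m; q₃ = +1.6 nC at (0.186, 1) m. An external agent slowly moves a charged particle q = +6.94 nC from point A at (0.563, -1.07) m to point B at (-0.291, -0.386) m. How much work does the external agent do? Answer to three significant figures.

For quasistatic motion the external work equals the change in potential energy: W_ext = qΔV = q(V_B − V_A).
At A: distances to the source charges are 1.38 m, 0.630 m, 2.10 m; V_A = Σ kqᵢ/rᵢ = -93.3 V.
At B: distances to the source charges are 0.859 m, 0.559 m, 1.47 m; V_B = Σ kqᵢ/rᵢ = -108 V.
ΔV = V_B − V_A = -14.9 V.
W_ext = qΔV = (6.94×10⁻⁹ C)(-14.9 V) = -1.03×10⁻⁷ J.

-1.03×10⁻⁷ J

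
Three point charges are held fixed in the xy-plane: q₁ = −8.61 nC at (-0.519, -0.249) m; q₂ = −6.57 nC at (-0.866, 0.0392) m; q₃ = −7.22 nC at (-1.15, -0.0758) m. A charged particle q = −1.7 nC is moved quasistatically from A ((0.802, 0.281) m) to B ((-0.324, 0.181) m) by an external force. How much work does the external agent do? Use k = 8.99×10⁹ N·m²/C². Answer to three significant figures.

3.78×10⁻⁷ J

For quasistatic motion the external work equals the change in potential energy: W_ext = qΔV = q(V_B − V_A).
At A: distances to the source charges are 1.42 m, 1.69 m, 1.98 m; V_A = Σ kqᵢ/rᵢ = -122 V.
At B: distances to the source charges are 0.472 m, 0.560 m, 0.865 m; V_B = Σ kqᵢ/rᵢ = -344 V.
ΔV = V_B − V_A = -222 V.
W_ext = qΔV = (-1.70×10⁻⁹ C)(-222 V) = 3.78×10⁻⁷ J.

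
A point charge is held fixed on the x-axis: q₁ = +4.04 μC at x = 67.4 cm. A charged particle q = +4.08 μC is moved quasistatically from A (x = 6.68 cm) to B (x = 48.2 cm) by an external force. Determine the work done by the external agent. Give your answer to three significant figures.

0.528 J

For quasistatic motion the external work equals the change in potential energy: W_ext = qΔV = q(V_B − V_A).
At A: distance to the source charge is 0.607 m; V_A = kq₁/r = 5.98×10⁴ V.
At B: distance to the source charge is 0.192 m; V_B = kq₁/r = 1.89×10⁵ V.
ΔV = V_B − V_A = 1.29×10⁵ V.
W_ext = qΔV = (4.08×10⁻⁶ C)(1.29×10⁵ V) = 0.528 J.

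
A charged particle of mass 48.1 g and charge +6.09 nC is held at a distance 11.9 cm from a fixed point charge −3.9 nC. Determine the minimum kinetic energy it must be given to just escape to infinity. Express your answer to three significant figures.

1.79×10⁻⁶ J

To just escape, total mechanical energy must reach zero at infinity: ½mv²_min + U = 0, so ½mv²_min = −U = |kQq|/r.
|U| = |kQq|/r = (8.99×10⁹ N·m²/C²)(3.90×10⁻⁹)(6.09×10⁻⁹)/(0.119) = 1.79×10⁻⁶ J.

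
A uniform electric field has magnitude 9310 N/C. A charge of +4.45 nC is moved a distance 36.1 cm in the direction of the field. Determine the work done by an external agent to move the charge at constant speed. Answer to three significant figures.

The potential change for a displacement 36.1 cm in the direction of the field is ΔV = −Ed = -3360 V.
W_ext = qΔV = -1.50×10⁻⁵ J.

-1.50×10⁻⁵ J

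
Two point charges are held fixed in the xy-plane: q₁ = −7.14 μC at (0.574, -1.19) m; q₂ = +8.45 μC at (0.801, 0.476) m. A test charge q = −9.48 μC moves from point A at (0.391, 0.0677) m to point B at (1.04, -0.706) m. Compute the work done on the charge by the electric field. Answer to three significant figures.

The work done by the electric force is W_field = −ΔU = −q(V_B − V_A) = q(V_A − V_B).
At A: distances to the source charges are 1.27 m, 0.579 m; V_A = Σ kqᵢ/rᵢ = 8.08×10⁴ V.
At B: distances to the source charges are 0.672 m, 1.21 m; V_B = Σ kqᵢ/rᵢ = -3.25×10⁴ V.
ΔV = V_B − V_A = -1.13×10⁵ V.
W_field = −qΔV = −(-9.48×10⁻⁶ C)(-1.13×10⁵ V) = -1.07 J.

-1.07 J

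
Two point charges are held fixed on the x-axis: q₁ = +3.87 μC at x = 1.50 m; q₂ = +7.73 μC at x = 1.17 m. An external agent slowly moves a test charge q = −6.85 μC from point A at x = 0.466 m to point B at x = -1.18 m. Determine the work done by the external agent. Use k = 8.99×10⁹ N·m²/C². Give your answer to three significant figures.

For quasistatic motion the external work equals the change in potential energy: W_ext = qΔV = q(V_B − V_A).
At A: distances to the source charges are 1.03 m, 0.704 m; V_A = Σ kqᵢ/rᵢ = 1.32×10⁵ V.
At B: distances to the source charges are 2.68 m, 2.35 m; V_B = Σ kqᵢ/rᵢ = 4.26×10⁴ V.
ΔV = V_B − V_A = -8.98×10⁴ V.
W_ext = qΔV = (-6.85×10⁻⁶ C)(-8.98×10⁴ V) = 0.615 J.

0.615 J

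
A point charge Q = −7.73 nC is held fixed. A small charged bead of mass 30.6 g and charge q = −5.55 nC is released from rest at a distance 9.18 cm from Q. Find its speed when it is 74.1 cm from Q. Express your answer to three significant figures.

Only the electrostatic force acts, so mechanical energy is conserved: ½mv² = U₁ − U₂ = kQq(1/r₁ − 1/r₂).
U₁ − U₂ = (8.99×10⁹ N·m²/C²)(-7.73×10⁻⁹ C)(-5.55×10⁻⁹ C)(1/0.0918 − 1/0.741) = 3.68×10⁻⁶ J.
v = √(2·3.68×10⁻⁶/0.0306) = 0.0155 m/s.

0.0155 m/s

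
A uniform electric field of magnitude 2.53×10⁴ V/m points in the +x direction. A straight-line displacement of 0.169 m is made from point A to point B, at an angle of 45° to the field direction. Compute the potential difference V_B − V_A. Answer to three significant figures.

Only the component of displacement along E changes the potential: ΔV = −E·d·cosθ.
ΔV = −(2.53×10⁴ V/m)(0.169 m)cos45° = -3020 V.

-3020 V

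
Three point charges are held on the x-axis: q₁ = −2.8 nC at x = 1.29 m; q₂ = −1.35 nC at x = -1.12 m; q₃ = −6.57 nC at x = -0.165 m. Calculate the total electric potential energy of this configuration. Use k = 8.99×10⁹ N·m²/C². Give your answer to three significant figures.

The assembly work is the sum of pairwise potential energies, U = Σ_{i<j} kqᵢqⱼ/rᵢⱼ.
Pair separations: r₁₂ = 2.41 m, r₁₃ = 1.46 m, r₂₃ = 0.955 m.
U = (1.41×10⁻⁸) + (1.14×10⁻⁷) + (8.35×10⁻⁸) = 2.11×10⁻⁷ J.

2.11×10⁻⁷ J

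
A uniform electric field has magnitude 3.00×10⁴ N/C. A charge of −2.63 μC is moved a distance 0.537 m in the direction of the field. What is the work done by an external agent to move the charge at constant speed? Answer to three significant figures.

The potential change for a displacement 0.537 m in the direction of the field is ΔV = −Ed = -1.61×10⁴ V.
W_ext = qΔV = 0.0424 J.

0.0424 J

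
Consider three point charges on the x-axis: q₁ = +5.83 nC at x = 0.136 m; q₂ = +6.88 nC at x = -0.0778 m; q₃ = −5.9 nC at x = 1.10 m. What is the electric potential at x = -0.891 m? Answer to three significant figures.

The total potential is the scalar sum of each charge's contribution, V = Σ kqᵢ/rᵢ.
Distances from the field point to each charge: r₁ = 1.03 m, r₂ = 0.813 m, r₃ = 1.99 m.
V = k[(5.83×10⁻⁹)/(1.03) + (6.88×10⁻⁹)/(0.813) + (-5.90×10⁻⁹)/(1.99)] = 100 V.

100 V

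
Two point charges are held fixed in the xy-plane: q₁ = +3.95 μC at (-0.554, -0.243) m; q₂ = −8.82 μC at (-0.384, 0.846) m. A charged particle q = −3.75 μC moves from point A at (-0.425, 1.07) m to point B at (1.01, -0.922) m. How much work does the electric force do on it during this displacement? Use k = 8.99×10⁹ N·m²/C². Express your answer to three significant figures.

1.15 J

The work done by the electric force is W_field = −ΔU = −q(V_B − V_A) = q(V_A − V_B).
At A: distances to the source charges are 1.32 m, 0.228 m; V_A = Σ kqᵢ/rᵢ = -3.21×10⁵ V.
At B: distances to the source charges are 1.71 m, 2.25 m; V_B = Σ kqᵢ/rᵢ = -1.44×10⁴ V.
ΔV = V_B − V_A = 3.07×10⁵ V.
W_field = −qΔV = −(-3.75×10⁻⁶ C)(3.07×10⁵ V) = 1.15 J.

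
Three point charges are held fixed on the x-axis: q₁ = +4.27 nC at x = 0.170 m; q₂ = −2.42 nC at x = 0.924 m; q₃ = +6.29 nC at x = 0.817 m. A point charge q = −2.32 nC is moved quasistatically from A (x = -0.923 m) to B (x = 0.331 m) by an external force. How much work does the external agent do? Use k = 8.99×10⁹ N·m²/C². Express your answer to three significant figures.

-6.08×10⁻⁷ J

For quasistatic motion the external work equals the change in potential energy: W_ext = qΔV = q(V_B − V_A).
At A: distances to the source charges are 1.09 m, 1.85 m, 1.74 m; V_A = Σ kqᵢ/rᵢ = 55.8 V.
At B: distances to the source charges are 0.161 m, 0.593 m, 0.486 m; V_B = Σ kqᵢ/rᵢ = 318 V.
ΔV = V_B − V_A = 262 V.
W_ext = qΔV = (-2.32×10⁻⁹ C)(262 V) = -6.08×10⁻⁷ J.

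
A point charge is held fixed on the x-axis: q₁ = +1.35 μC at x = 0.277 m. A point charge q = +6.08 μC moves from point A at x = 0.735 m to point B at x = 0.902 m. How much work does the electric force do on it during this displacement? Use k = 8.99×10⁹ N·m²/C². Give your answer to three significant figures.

0.0430 J

The work done by the electric force is W_field = −ΔU = −q(V_B − V_A) = q(V_A − V_B).
At A: distance to the source charge is 0.458 m; V_A = kq₁/r = 2.65×10⁴ V.
At B: distance to the source charge is 0.625 m; V_B = kq₁/r = 1.94×10⁴ V.
ΔV = V_B − V_A = -7080 V.
W_field = −qΔV = −(6.08×10⁻⁶ C)(-7080 V) = 0.0430 J.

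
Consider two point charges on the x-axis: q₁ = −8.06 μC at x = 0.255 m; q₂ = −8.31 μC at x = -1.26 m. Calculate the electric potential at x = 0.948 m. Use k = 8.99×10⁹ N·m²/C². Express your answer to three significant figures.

-1.38×10⁵ V

The total potential is the scalar sum of each charge's contribution, V = Σ kqᵢ/rᵢ.
Distances from the field point to each charge: r₁ = 0.693 m, r₂ = 2.21 m.
V = k[(-8.06×10⁻⁶)/(0.693) + (-8.31×10⁻⁶)/(2.21)] = -1.38×10⁵ V.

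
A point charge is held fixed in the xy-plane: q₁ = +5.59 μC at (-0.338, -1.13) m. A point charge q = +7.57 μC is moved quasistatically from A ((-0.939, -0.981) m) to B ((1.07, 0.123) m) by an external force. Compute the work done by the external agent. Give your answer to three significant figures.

For quasistatic motion the external work equals the change in potential energy: W_ext = qΔV = q(V_B − V_A).
At A: distance to the source charge is 0.619 m; V_A = kq₁/r = 8.12×10⁴ V.
At B: distance to the source charge is 1.88 m; V_B = kq₁/r = 2.67×10⁴ V.
ΔV = V_B − V_A = -5.45×10⁴ V.
W_ext = qΔV = (7.57×10⁻⁶ C)(-5.45×10⁴ V) = -0.413 J.

-0.413 J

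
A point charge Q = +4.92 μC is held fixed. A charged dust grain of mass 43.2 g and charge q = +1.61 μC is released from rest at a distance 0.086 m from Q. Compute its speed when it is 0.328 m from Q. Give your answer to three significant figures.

5.32 m/s

Only the electrostatic force acts, so mechanical energy is conserved: ½mv² = U₁ − U₂ = kQq(1/r₁ − 1/r₂).
U₁ − U₂ = (8.99×10⁹ N·m²/C²)(4.92×10⁻⁶ C)(1.61×10⁻⁶ C)(1/0.0860 − 1/0.328) = 0.611 J.
v = √(2·0.611/0.0432) = 5.32 m/s.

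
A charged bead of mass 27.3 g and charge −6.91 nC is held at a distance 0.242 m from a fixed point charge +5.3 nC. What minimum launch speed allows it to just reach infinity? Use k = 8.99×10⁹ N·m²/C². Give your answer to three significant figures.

9.98×10⁻³ m/s

To just escape, total mechanical energy must reach zero at infinity: ½mv²_min + U = 0, so ½mv²_min = −U = |kQq|/r.
|U| = |kQq|/r = (8.99×10⁹ N·m²/C²)(5.30×10⁻⁹)(6.91×10⁻⁹)/(0.242) = 1.36×10⁻⁶ J.
v_min = √(2|U|/m) = √(2·1.36×10⁻⁶/0.0273) = 9.98×10⁻³ m/s.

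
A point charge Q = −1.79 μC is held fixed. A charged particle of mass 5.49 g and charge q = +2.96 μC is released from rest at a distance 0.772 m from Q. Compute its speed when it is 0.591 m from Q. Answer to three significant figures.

2.62 m/s

Only the electrostatic force acts, so mechanical energy is conserved: ½mv² = U₁ − U₂ = kQq(1/r₁ − 1/r₂).
U₁ − U₂ = (8.99×10⁹ N·m²/C²)(-1.79×10⁻⁶ C)(2.96×10⁻⁶ C)(1/0.772 − 1/0.591) = 0.0189 J.
v = √(2·0.0189/5.49×10⁻³) = 2.62 m/s.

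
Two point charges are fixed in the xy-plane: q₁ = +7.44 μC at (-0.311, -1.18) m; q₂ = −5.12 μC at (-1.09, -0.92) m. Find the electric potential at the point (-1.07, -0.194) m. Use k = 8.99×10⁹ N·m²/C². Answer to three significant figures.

The total potential is the scalar sum of each charge's contribution, V = Σ kqᵢ/rᵢ.
Distances from the field point to each charge: r₁ = 1.24 m, r₂ = 0.726 m.
V = k[(7.44×10⁻⁶)/(1.24) + (-5.12×10⁻⁶)/(0.726)] = -9620 V.

-9620 V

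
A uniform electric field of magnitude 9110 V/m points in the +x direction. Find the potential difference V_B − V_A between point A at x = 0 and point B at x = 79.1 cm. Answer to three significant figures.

In a uniform field, potential decreases in the direction of E: V_B − V_A = −E·Δx.
V_B − V_A = −(9110 V/m)(0.791 m) = -7210 V.

-7210 V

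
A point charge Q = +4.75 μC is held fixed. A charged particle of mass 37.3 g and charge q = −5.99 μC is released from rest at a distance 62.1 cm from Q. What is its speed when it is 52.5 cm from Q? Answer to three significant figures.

Only the electrostatic force acts, so mechanical energy is conserved: ½mv² = U₁ − U₂ = kQq(1/r₁ − 1/r₂).
U₁ − U₂ = (8.99×10⁹ N·m²/C²)(4.75×10⁻⁶ C)(-5.99×10⁻⁶ C)(1/0.621 − 1/0.525) = 0.0753 J.
v = √(2·0.0753/0.0373) = 2.01 m/s.

2.01 m/s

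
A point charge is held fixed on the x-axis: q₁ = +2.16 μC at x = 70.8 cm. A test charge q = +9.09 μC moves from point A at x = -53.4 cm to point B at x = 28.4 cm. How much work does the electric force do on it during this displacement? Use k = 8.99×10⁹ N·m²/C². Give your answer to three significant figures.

-0.274 J

The work done by the electric force is W_field = −ΔU = −q(V_B − V_A) = q(V_A − V_B).
At A: distance to the source charge is 1.24 m; V_A = kq₁/r = 1.56×10⁴ V.
At B: distance to the source charge is 0.424 m; V_B = kq₁/r = 4.58×10⁴ V.
ΔV = V_B − V_A = 3.02×10⁴ V.
W_field = −qΔV = −(9.09×10⁻⁶ C)(3.02×10⁴ V) = -0.274 J.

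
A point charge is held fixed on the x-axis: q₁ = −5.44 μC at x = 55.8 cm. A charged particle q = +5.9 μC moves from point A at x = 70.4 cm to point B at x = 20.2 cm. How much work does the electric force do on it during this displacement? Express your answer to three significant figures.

The work done by the electric force is W_field = −ΔU = −q(V_B − V_A) = q(V_A − V_B).
At A: distance to the source charge is 0.146 m; V_A = kq₁/r = -3.35×10⁵ V.
At B: distance to the source charge is 0.356 m; V_B = kq₁/r = -1.37×10⁵ V.
ΔV = V_B − V_A = 1.98×10⁵ V.
W_field = −qΔV = −(5.90×10⁻⁶ C)(1.98×10⁵ V) = -1.17 J.

-1.17 J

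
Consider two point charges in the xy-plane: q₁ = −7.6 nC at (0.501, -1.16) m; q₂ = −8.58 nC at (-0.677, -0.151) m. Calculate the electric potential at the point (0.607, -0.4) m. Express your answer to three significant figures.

-148 V

The total potential is the scalar sum of each charge's contribution, V = Σ kqᵢ/rᵢ.
Distances from the field point to each charge: r₁ = 0.767 m, r₂ = 1.31 m.
V = k[(-7.60×10⁻⁹)/(0.767) + (-8.58×10⁻⁹)/(1.31)] = -148 V.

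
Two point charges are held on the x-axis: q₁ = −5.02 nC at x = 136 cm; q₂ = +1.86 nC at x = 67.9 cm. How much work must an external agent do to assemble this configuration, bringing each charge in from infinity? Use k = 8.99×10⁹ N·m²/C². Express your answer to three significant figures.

The assembly work is the sum of pairwise potential energies, U = Σ_{i<j} kqᵢqⱼ/rᵢⱼ.
Pair separations: r₁₂ = 0.681 m.
U = (-1.23×10⁻⁷) = -1.23×10⁻⁷ J.

-1.23×10⁻⁷ J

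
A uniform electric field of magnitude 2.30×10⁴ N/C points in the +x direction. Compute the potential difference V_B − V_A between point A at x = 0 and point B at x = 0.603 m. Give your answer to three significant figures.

-1.39×10⁴ V

In a uniform field, potential decreases in the direction of E: V_B − V_A = −E·Δx.
V_B − V_A = −(2.30×10⁴ V/m)(0.603 m) = -1.39×10⁴ V.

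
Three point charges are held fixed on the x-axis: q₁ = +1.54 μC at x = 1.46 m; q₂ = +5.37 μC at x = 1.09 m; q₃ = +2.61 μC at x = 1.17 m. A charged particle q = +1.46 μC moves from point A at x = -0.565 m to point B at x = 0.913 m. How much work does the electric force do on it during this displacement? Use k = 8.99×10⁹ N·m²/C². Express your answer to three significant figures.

-0.496 J

The work done by the electric force is W_field = −ΔU = −q(V_B − V_A) = q(V_A − V_B).
At A: distances to the source charges are 2.02 m, 1.66 m, 1.73 m; V_A = Σ kqᵢ/rᵢ = 4.95×10⁴ V.
At B: distances to the source charges are 0.547 m, 0.177 m, 0.257 m; V_B = Σ kqᵢ/rᵢ = 3.89×10⁵ V.
ΔV = V_B − V_A = 3.40×10⁵ V.
W_field = −qΔV = −(1.46×10⁻⁶ C)(3.40×10⁵ V) = -0.496 J.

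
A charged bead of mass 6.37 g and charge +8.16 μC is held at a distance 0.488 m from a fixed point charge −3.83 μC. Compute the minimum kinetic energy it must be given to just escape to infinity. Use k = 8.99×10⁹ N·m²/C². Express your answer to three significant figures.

To just escape, total mechanical energy must reach zero at infinity: ½mv²_min + U = 0, so ½mv²_min = −U = |kQq|/r.
|U| = |kQq|/r = (8.99×10⁹ N·m²/C²)(3.83×10⁻⁶)(8.16×10⁻⁶)/(0.488) = 0.576 J.

0.576 J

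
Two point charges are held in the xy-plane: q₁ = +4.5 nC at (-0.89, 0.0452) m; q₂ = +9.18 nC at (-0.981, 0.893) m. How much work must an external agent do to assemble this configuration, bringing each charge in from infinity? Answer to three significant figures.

4.36×10⁻⁷ J

The assembly work is the sum of pairwise potential energies, U = Σ_{i<j} kqᵢqⱼ/rᵢⱼ.
Pair separations: r₁₂ = 0.853 m.
U = (4.36×10⁻⁷) = 4.36×10⁻⁷ J.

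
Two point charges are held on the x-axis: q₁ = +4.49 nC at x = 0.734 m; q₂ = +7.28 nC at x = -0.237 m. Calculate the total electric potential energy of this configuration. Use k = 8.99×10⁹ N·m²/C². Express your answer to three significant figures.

The work to assemble the configuration equals its total potential energy, U = Σ kqᵢqⱼ/rᵢⱼ over all pairs.
Pair separations: r₁₂ = 0.971 m.
U = (3.03×10⁻⁷) = 3.03×10⁻⁷ J.

3.03×10⁻⁷ J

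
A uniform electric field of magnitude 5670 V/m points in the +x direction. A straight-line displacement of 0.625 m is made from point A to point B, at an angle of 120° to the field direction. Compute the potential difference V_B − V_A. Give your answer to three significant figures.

1770 V

Only the component of displacement along E changes the potential: ΔV = −E·d·cosθ.
ΔV = −(5670 V/m)(0.625 m)cos120° = 1770 V.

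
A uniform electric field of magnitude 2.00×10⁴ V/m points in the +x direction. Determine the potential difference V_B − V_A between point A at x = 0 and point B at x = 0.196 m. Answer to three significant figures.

In a uniform field, potential decreases in the direction of E: V_B − V_A = −E·Δx.
V_B − V_A = −(2.00×10⁴ V/m)(0.196 m) = -3920 V.

-3920 V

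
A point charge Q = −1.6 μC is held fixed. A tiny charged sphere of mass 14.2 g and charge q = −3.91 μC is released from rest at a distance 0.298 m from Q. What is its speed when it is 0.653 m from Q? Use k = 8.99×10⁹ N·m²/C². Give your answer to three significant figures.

Only the electrostatic force acts, so mechanical energy is conserved: ½mv² = U₁ − U₂ = kQq(1/r₁ − 1/r₂).
U₁ − U₂ = (8.99×10⁹ N·m²/C²)(-1.60×10⁻⁶ C)(-3.91×10⁻⁶ C)(1/0.298 − 1/0.653) = 0.103 J.
v = √(2·0.103/0.0142) = 3.80 m/s.

3.80 m/s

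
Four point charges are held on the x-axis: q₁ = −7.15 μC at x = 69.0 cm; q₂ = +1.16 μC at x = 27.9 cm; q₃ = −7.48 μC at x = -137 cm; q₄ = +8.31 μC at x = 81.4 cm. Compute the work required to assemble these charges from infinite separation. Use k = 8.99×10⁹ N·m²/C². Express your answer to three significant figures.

The work to assemble the configuration equals its total potential energy, U = Σ kqᵢqⱼ/rᵢⱼ over all pairs.
Pair separations: r₁₂ = 0.411 m, r₁₃ = 2.06 m, r₁₄ = 0.124 m, r₂₃ = 1.65 m, r₂₄ = 0.535 m, r₃₄ = 2.18 m.
Summing all 6 pair terms gives U = -4.40 J.

-4.40 J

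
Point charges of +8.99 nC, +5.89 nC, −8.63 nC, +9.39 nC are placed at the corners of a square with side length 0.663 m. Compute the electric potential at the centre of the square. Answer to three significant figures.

The total potential is the scalar sum of each charge's contribution, V = Σ kqᵢ/rᵢ.
The distance from each corner to the centre is a√2/2 = 0.469 m.
V = k[(8.99×10⁻⁹)/(0.469) + (5.89×10⁻⁹)/(0.469) + (-8.63×10⁻⁹)/(0.469) + (9.39×10⁻⁹)/(0.469)] = 300 V.

300 V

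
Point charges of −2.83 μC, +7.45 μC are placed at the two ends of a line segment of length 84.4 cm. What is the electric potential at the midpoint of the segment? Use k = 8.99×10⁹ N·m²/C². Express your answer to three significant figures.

Electric potential is a scalar, so the contributions from each charge add algebraically: V = Σ kqᵢ/rᵢ.
Each charge is 0.422 m from the midpoint.
V = k[(-2.83×10⁻⁶)/(0.422) + (7.45×10⁻⁶)/(0.422)] = 9.84×10⁴ V.

9.84×10⁴ V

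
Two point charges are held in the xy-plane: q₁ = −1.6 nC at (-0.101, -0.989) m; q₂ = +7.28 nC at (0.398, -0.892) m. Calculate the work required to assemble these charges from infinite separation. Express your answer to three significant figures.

-2.06×10⁻⁷ J

The work to assemble the configuration equals its total potential energy, U = Σ kqᵢqⱼ/rᵢⱼ over all pairs.
Pair separations: r₁₂ = 0.508 m.
U = (-2.06×10⁻⁷) = -2.06×10⁻⁷ J.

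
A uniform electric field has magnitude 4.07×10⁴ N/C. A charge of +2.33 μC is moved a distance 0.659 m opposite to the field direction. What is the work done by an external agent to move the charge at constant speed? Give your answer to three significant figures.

The potential change for a displacement 0.659 m opposite to the field direction is ΔV = +Ed = 2.68×10⁴ V.
W_ext = qΔV = 0.0625 J.

0.0625 J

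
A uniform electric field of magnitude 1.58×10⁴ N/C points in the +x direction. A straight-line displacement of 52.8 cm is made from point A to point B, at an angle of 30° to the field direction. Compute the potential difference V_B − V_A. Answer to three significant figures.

-7220 V

Only the component of displacement along E changes the potential: ΔV = −E·d·cosθ.
ΔV = −(1.58×10⁴ V/m)(0.528 m)cos30° = -7220 V.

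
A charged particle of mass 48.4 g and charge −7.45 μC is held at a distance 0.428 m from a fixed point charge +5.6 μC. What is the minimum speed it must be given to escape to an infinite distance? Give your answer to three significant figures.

To just escape, total mechanical energy must reach zero at infinity: ½mv²_min + U = 0, so ½mv²_min = −U = |kQq|/r.
|U| = |kQq|/r = (8.99×10⁹ N·m²/C²)(5.60×10⁻⁶)(7.45×10⁻⁶)/(0.428) = 0.876 J.
v_min = √(2|U|/m) = √(2·0.876/0.0484) = 6.02 m/s.

6.02 m/s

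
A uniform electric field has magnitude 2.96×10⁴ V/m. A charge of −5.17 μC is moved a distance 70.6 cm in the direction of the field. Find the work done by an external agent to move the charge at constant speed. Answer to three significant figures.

The potential change for a displacement 70.6 cm in the direction of the field is ΔV = −Ed = -2.09×10⁴ V.
W_ext = qΔV = 0.108 J.

0.108 J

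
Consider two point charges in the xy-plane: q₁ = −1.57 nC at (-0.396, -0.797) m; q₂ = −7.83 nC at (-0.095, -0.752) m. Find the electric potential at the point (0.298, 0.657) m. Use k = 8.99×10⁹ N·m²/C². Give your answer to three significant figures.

-56.9 V

The total potential is the scalar sum of each charge's contribution, V = Σ kqᵢ/rᵢ.
Distances from the field point to each charge: r₁ = 1.61 m, r₂ = 1.46 m.
V = k[(-1.57×10⁻⁹)/(1.61) + (-7.83×10⁻⁹)/(1.46)] = -56.9 V.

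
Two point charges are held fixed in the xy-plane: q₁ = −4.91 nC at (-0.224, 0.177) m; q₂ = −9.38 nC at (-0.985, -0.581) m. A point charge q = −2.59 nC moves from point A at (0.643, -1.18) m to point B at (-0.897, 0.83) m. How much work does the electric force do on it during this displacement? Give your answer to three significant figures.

The work done by the electric force is W_field = −ΔU = −q(V_B − V_A) = q(V_A − V_B).
At A: distances to the source charges are 1.61 m, 1.73 m; V_A = Σ kqᵢ/rᵢ = -76.0 V.
At B: distances to the source charges are 0.938 m, 1.41 m; V_B = Σ kqᵢ/rᵢ = -107 V.
ΔV = V_B − V_A = -30.7 V.
W_field = −qΔV = −(-2.59×10⁻⁹ C)(-30.7 V) = -7.95×10⁻⁸ J.

-7.95×10⁻⁸ J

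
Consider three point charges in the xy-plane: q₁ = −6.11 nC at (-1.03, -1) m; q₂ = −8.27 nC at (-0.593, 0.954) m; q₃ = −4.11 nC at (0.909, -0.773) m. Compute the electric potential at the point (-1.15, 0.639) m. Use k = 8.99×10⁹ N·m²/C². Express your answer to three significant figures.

-164 V

The total potential is the scalar sum of each charge's contribution, V = Σ kqᵢ/rᵢ.
Distances from the field point to each charge: r₁ = 1.64 m, r₂ = 0.640 m, r₃ = 2.50 m.
V = k[(-6.11×10⁻⁹)/(1.64) + (-8.27×10⁻⁹)/(0.640) + (-4.11×10⁻⁹)/(2.50)] = -164 V.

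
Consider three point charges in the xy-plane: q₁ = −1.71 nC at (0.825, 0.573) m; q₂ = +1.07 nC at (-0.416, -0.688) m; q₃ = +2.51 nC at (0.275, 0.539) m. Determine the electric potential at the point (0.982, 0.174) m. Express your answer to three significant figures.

-1.64 V

Electric potential is a scalar, so the contributions from each charge add algebraically: V = Σ kqᵢ/rᵢ.
Distances from the field point to each charge: r₁ = 0.429 m, r₂ = 1.64 m, r₃ = 0.796 m.
V = k[(-1.71×10⁻⁹)/(0.429) + (1.07×10⁻⁹)/(1.64) + (2.51×10⁻⁹)/(0.796)] = -1.64 V.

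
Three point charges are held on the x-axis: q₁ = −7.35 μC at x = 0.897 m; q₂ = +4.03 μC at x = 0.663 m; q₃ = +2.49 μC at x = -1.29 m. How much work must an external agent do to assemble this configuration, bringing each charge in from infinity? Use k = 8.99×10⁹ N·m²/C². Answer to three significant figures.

The assembly work is the sum of pairwise potential energies, U = Σ_{i<j} kqᵢqⱼ/rᵢⱼ.
Pair separations: r₁₂ = 0.234 m, r₁₃ = 2.19 m, r₂₃ = 1.95 m.
U = (-1.14) + (-0.0752) + (0.0462) = -1.17 J.

-1.17 J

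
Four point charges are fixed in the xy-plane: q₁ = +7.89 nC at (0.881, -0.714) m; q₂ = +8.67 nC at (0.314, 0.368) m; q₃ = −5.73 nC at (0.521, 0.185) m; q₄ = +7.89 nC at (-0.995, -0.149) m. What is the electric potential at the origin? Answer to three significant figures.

Electric potential is a scalar, so the contributions from each charge add algebraically: V = Σ kqᵢ/rᵢ.
Distances from the field point to each charge: r₁ = 1.13 m, r₂ = 0.484 m, r₃ = 0.553 m, r₄ = 1.01 m.
V = k[(7.89×10⁻⁹)/(1.13) + (8.67×10⁻⁹)/(0.484) + (-5.73×10⁻⁹)/(0.553) + (7.89×10⁻⁹)/(1.01)] = 201 V.

201 V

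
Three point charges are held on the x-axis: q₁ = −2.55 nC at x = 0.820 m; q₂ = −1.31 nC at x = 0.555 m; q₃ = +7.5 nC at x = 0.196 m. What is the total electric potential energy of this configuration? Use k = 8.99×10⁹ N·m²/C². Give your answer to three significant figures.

-4.08×10⁻⁷ J

The assembly work is the sum of pairwise potential energies, U = Σ_{i<j} kqᵢqⱼ/rᵢⱼ.
Pair separations: r₁₂ = 0.265 m, r₁₃ = 0.624 m, r₂₃ = 0.359 m.
U = (1.13×10⁻⁷) + (-2.76×10⁻⁷) + (-2.46×10⁻⁷) = -4.08×10⁻⁷ J.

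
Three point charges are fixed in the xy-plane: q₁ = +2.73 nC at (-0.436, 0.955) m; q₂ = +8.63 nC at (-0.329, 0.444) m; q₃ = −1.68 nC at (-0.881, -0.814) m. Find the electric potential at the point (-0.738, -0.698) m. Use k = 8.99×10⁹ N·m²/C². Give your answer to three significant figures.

-3.46 V

Electric potential is a scalar, so the contributions from each charge add algebraically: V = Σ kqᵢ/rᵢ.
Distances from the field point to each charge: r₁ = 1.68 m, r₂ = 1.21 m, r₃ = 0.184 m.
V = k[(2.73×10⁻⁹)/(1.68) + (8.63×10⁻⁹)/(1.21) + (-1.68×10⁻⁹)/(0.184)] = -3.46 V.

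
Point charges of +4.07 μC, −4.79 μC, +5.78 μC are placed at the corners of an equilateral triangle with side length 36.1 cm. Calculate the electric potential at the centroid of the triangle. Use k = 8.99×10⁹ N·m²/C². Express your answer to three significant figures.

Electric potential is a scalar, so the contributions from each charge add algebraically: V = Σ kqᵢ/rᵢ.
The distance from each vertex to the centroid is a/√3 = 0.208 m.
V = k[(4.07×10⁻⁶)/(0.208) + (-4.79×10⁻⁶)/(0.208) + (5.78×10⁻⁶)/(0.208)] = 2.18×10⁵ V.

2.18×10⁵ V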